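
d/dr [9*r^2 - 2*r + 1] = 18*r - 2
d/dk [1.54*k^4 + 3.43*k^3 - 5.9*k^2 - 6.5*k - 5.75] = 6.16*k^3 + 10.29*k^2 - 11.8*k - 6.5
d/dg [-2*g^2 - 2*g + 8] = -4*g - 2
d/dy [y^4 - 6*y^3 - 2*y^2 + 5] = 2*y*(2*y^2 - 9*y - 2)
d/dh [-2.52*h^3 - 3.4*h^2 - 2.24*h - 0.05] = -7.56*h^2 - 6.8*h - 2.24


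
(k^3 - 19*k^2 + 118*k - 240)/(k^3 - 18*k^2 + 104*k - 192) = (k - 5)/(k - 4)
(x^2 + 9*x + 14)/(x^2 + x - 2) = (x + 7)/(x - 1)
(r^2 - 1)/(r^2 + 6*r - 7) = (r + 1)/(r + 7)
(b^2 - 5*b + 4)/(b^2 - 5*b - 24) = (-b^2 + 5*b - 4)/(-b^2 + 5*b + 24)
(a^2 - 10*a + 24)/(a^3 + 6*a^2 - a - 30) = (a^2 - 10*a + 24)/(a^3 + 6*a^2 - a - 30)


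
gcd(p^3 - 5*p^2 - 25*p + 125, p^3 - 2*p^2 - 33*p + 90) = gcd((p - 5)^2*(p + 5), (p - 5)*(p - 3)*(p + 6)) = p - 5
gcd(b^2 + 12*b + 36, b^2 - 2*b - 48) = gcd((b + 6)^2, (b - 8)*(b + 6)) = b + 6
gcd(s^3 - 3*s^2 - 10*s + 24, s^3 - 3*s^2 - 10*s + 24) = s^3 - 3*s^2 - 10*s + 24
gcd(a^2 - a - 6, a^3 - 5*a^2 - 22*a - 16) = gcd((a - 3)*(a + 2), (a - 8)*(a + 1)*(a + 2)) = a + 2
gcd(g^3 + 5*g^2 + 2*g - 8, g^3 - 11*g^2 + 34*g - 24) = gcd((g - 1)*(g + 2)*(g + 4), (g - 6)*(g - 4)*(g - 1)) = g - 1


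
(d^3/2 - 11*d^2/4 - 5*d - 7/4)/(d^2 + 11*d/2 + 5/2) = (d^2 - 6*d - 7)/(2*(d + 5))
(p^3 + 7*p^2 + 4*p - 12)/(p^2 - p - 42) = (p^2 + p - 2)/(p - 7)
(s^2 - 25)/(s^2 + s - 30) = (s + 5)/(s + 6)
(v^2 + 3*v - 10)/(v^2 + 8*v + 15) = (v - 2)/(v + 3)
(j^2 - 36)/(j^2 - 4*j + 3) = (j^2 - 36)/(j^2 - 4*j + 3)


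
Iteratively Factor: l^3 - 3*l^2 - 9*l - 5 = (l - 5)*(l^2 + 2*l + 1) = (l - 5)*(l + 1)*(l + 1)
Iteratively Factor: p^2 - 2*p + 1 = (p - 1)*(p - 1)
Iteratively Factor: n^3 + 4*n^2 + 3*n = (n)*(n^2 + 4*n + 3) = n*(n + 1)*(n + 3)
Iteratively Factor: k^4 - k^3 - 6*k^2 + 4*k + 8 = (k - 2)*(k^3 + k^2 - 4*k - 4) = (k - 2)*(k + 1)*(k^2 - 4) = (k - 2)^2*(k + 1)*(k + 2)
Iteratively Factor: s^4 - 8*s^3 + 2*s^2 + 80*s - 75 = (s - 1)*(s^3 - 7*s^2 - 5*s + 75) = (s - 1)*(s + 3)*(s^2 - 10*s + 25) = (s - 5)*(s - 1)*(s + 3)*(s - 5)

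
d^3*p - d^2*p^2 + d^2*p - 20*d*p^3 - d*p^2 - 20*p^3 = (d - 5*p)*(d + 4*p)*(d*p + p)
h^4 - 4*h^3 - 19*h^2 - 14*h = h*(h - 7)*(h + 1)*(h + 2)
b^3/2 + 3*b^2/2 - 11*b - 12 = (b/2 + 1/2)*(b - 4)*(b + 6)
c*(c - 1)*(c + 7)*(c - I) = c^4 + 6*c^3 - I*c^3 - 7*c^2 - 6*I*c^2 + 7*I*c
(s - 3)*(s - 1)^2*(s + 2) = s^4 - 3*s^3 - 3*s^2 + 11*s - 6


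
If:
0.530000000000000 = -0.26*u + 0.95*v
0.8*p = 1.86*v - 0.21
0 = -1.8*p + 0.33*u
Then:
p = -0.42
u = -2.28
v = -0.07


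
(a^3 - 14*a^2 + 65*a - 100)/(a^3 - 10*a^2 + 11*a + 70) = (a^2 - 9*a + 20)/(a^2 - 5*a - 14)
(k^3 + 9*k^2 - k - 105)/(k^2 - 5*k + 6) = (k^2 + 12*k + 35)/(k - 2)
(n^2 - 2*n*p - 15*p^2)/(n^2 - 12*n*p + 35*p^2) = (-n - 3*p)/(-n + 7*p)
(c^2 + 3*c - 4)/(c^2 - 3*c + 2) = (c + 4)/(c - 2)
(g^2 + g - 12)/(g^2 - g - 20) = (g - 3)/(g - 5)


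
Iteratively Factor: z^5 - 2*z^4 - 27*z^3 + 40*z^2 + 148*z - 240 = (z + 3)*(z^4 - 5*z^3 - 12*z^2 + 76*z - 80) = (z + 3)*(z + 4)*(z^3 - 9*z^2 + 24*z - 20) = (z - 2)*(z + 3)*(z + 4)*(z^2 - 7*z + 10) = (z - 2)^2*(z + 3)*(z + 4)*(z - 5)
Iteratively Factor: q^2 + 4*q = (q + 4)*(q)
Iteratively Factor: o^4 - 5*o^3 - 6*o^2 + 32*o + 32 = (o - 4)*(o^3 - o^2 - 10*o - 8) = (o - 4)^2*(o^2 + 3*o + 2) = (o - 4)^2*(o + 1)*(o + 2)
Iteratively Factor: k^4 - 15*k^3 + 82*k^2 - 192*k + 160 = (k - 4)*(k^3 - 11*k^2 + 38*k - 40) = (k - 5)*(k - 4)*(k^2 - 6*k + 8) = (k - 5)*(k - 4)*(k - 2)*(k - 4)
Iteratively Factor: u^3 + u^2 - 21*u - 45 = (u - 5)*(u^2 + 6*u + 9) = (u - 5)*(u + 3)*(u + 3)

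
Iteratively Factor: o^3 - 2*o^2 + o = (o)*(o^2 - 2*o + 1) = o*(o - 1)*(o - 1)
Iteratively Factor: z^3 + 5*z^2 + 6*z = (z + 3)*(z^2 + 2*z) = z*(z + 3)*(z + 2)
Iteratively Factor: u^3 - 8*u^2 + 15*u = (u - 3)*(u^2 - 5*u) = (u - 5)*(u - 3)*(u)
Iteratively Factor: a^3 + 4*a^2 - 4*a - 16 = (a - 2)*(a^2 + 6*a + 8) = (a - 2)*(a + 4)*(a + 2)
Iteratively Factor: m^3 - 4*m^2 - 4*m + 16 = (m - 2)*(m^2 - 2*m - 8) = (m - 4)*(m - 2)*(m + 2)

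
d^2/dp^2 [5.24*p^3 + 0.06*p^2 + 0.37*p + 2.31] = 31.44*p + 0.12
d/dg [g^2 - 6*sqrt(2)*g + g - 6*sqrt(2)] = 2*g - 6*sqrt(2) + 1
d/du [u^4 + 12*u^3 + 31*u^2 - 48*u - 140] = 4*u^3 + 36*u^2 + 62*u - 48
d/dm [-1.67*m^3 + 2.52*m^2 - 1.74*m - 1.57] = -5.01*m^2 + 5.04*m - 1.74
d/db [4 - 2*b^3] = -6*b^2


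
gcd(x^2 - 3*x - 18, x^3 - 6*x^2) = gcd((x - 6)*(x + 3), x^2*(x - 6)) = x - 6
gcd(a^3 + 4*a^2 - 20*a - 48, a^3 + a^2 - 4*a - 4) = a + 2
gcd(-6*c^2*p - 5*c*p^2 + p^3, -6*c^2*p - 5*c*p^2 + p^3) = -6*c^2*p - 5*c*p^2 + p^3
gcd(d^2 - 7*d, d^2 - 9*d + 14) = d - 7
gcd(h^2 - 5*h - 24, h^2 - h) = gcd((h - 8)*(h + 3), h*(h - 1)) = 1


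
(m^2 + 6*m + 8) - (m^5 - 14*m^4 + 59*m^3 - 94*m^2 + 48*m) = -m^5 + 14*m^4 - 59*m^3 + 95*m^2 - 42*m + 8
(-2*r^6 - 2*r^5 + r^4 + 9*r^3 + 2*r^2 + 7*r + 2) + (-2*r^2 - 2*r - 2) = -2*r^6 - 2*r^5 + r^4 + 9*r^3 + 5*r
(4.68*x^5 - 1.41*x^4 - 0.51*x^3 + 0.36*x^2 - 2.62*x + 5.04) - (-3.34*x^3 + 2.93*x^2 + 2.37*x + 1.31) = 4.68*x^5 - 1.41*x^4 + 2.83*x^3 - 2.57*x^2 - 4.99*x + 3.73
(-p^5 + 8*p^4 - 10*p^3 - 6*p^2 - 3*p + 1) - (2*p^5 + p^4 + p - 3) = -3*p^5 + 7*p^4 - 10*p^3 - 6*p^2 - 4*p + 4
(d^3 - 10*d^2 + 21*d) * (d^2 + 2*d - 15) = d^5 - 8*d^4 - 14*d^3 + 192*d^2 - 315*d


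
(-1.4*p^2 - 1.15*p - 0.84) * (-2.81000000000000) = 3.934*p^2 + 3.2315*p + 2.3604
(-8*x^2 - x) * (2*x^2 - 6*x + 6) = -16*x^4 + 46*x^3 - 42*x^2 - 6*x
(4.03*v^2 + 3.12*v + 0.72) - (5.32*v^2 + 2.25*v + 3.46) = -1.29*v^2 + 0.87*v - 2.74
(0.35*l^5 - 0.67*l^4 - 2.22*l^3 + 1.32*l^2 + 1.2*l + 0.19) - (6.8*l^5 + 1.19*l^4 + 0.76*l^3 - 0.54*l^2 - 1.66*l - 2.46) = -6.45*l^5 - 1.86*l^4 - 2.98*l^3 + 1.86*l^2 + 2.86*l + 2.65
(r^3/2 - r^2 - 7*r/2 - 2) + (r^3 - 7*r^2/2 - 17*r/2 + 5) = 3*r^3/2 - 9*r^2/2 - 12*r + 3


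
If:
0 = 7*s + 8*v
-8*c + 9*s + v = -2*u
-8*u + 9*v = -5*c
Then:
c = -197*v/189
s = -8*v/7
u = 179*v/378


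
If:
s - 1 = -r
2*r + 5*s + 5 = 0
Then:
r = 10/3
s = -7/3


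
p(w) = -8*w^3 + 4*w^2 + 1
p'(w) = -24*w^2 + 8*w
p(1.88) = -38.02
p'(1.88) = -69.79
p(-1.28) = 24.33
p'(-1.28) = -49.56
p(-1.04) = 14.33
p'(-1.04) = -34.28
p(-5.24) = 1261.85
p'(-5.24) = -700.90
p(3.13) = -205.13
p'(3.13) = -210.09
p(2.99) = -177.09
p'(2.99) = -190.64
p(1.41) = -13.47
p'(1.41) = -36.43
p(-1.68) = 50.22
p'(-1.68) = -81.18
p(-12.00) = 14401.00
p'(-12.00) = -3552.00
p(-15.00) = 27901.00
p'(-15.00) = -5520.00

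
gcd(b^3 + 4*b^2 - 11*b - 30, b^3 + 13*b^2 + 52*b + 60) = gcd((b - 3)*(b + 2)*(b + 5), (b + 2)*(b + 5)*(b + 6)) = b^2 + 7*b + 10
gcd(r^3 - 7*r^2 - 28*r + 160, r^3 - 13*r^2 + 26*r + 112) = r - 8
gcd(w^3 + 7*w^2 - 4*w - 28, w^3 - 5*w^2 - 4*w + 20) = w^2 - 4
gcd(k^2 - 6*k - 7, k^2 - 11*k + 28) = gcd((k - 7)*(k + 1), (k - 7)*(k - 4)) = k - 7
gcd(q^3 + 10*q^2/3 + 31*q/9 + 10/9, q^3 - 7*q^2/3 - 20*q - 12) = q + 2/3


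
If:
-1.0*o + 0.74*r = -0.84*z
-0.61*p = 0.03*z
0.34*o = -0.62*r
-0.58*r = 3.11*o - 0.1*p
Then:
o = 0.00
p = 0.00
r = 0.00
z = 0.00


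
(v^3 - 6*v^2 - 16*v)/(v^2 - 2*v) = (v^2 - 6*v - 16)/(v - 2)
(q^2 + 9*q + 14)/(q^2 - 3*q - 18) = (q^2 + 9*q + 14)/(q^2 - 3*q - 18)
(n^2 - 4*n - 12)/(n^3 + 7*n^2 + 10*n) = (n - 6)/(n*(n + 5))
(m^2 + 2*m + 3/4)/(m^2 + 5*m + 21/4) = (2*m + 1)/(2*m + 7)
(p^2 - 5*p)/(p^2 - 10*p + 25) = p/(p - 5)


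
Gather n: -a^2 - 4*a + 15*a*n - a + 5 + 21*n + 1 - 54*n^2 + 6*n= -a^2 - 5*a - 54*n^2 + n*(15*a + 27) + 6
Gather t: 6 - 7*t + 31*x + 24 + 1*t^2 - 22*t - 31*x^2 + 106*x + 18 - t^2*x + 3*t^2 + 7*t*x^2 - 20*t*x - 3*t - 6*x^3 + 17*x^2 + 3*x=t^2*(4 - x) + t*(7*x^2 - 20*x - 32) - 6*x^3 - 14*x^2 + 140*x + 48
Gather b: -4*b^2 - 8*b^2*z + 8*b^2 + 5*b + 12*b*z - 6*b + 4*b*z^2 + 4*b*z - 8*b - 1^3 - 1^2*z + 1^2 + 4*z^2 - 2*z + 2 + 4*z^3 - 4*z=b^2*(4 - 8*z) + b*(4*z^2 + 16*z - 9) + 4*z^3 + 4*z^2 - 7*z + 2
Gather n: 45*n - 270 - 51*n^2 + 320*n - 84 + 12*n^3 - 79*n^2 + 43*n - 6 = 12*n^3 - 130*n^2 + 408*n - 360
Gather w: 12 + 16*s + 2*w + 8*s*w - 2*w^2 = 16*s - 2*w^2 + w*(8*s + 2) + 12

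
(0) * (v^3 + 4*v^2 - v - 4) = 0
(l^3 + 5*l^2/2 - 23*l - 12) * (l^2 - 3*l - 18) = l^5 - l^4/2 - 97*l^3/2 + 12*l^2 + 450*l + 216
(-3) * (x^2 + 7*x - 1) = -3*x^2 - 21*x + 3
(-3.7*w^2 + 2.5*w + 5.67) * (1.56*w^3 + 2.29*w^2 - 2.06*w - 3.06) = -5.772*w^5 - 4.573*w^4 + 22.1922*w^3 + 19.1563*w^2 - 19.3302*w - 17.3502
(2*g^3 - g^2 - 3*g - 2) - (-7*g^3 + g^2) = 9*g^3 - 2*g^2 - 3*g - 2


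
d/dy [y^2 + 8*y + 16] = 2*y + 8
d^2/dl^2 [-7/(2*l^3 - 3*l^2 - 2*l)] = 14*(3*l*(2*l - 1)*(-2*l^2 + 3*l + 2) + 4*(-3*l^2 + 3*l + 1)^2)/(l^3*(-2*l^2 + 3*l + 2)^3)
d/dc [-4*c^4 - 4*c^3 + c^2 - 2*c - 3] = -16*c^3 - 12*c^2 + 2*c - 2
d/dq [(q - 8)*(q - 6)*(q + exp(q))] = (q - 8)*(q - 6)*(exp(q) + 1) + (q - 8)*(q + exp(q)) + (q - 6)*(q + exp(q))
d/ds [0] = 0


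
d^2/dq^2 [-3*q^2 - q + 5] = -6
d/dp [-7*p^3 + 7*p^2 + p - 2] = -21*p^2 + 14*p + 1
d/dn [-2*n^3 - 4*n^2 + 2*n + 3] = -6*n^2 - 8*n + 2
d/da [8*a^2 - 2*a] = 16*a - 2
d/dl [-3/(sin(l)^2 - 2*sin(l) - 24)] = 6*(sin(l) - 1)*cos(l)/((sin(l) - 6)^2*(sin(l) + 4)^2)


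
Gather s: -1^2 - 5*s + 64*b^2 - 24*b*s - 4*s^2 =64*b^2 - 4*s^2 + s*(-24*b - 5) - 1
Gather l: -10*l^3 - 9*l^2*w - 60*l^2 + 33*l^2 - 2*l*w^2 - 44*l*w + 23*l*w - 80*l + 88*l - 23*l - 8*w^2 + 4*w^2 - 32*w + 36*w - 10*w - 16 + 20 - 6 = -10*l^3 + l^2*(-9*w - 27) + l*(-2*w^2 - 21*w - 15) - 4*w^2 - 6*w - 2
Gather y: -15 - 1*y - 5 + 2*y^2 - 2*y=2*y^2 - 3*y - 20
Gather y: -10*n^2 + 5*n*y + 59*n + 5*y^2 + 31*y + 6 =-10*n^2 + 59*n + 5*y^2 + y*(5*n + 31) + 6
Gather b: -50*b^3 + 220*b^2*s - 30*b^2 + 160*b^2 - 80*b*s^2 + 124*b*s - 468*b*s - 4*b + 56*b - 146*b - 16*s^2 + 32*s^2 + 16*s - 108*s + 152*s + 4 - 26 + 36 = -50*b^3 + b^2*(220*s + 130) + b*(-80*s^2 - 344*s - 94) + 16*s^2 + 60*s + 14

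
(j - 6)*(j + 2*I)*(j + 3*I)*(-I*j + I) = -I*j^4 + 5*j^3 + 7*I*j^3 - 35*j^2 + 30*j - 42*I*j + 36*I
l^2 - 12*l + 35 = (l - 7)*(l - 5)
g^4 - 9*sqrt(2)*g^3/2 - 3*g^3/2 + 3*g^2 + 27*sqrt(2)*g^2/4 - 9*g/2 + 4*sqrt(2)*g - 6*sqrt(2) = (g - 3/2)*(g - 4*sqrt(2))*(g - sqrt(2))*(g + sqrt(2)/2)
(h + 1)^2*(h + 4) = h^3 + 6*h^2 + 9*h + 4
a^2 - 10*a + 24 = (a - 6)*(a - 4)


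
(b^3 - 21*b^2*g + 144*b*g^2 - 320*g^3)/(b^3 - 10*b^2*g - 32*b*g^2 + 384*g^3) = (b - 5*g)/(b + 6*g)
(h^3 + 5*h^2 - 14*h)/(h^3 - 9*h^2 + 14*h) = (h + 7)/(h - 7)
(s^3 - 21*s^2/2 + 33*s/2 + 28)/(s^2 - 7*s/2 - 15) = (-2*s^3 + 21*s^2 - 33*s - 56)/(-2*s^2 + 7*s + 30)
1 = 1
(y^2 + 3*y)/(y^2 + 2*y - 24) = y*(y + 3)/(y^2 + 2*y - 24)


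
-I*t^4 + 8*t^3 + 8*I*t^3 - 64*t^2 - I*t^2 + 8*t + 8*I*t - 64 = (t - 8)*(t - I)*(t + 8*I)*(-I*t + 1)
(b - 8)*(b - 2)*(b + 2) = b^3 - 8*b^2 - 4*b + 32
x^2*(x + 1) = x^3 + x^2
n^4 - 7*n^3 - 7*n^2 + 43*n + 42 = (n - 7)*(n - 3)*(n + 1)*(n + 2)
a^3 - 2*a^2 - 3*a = a*(a - 3)*(a + 1)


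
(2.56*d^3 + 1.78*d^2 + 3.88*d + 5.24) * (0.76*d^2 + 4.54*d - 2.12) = 1.9456*d^5 + 12.9752*d^4 + 5.6028*d^3 + 17.824*d^2 + 15.564*d - 11.1088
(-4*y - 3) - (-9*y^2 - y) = 9*y^2 - 3*y - 3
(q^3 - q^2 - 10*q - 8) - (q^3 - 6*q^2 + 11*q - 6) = 5*q^2 - 21*q - 2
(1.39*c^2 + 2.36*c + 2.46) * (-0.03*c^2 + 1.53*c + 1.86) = -0.0417*c^4 + 2.0559*c^3 + 6.1224*c^2 + 8.1534*c + 4.5756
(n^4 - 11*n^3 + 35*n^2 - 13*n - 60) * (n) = n^5 - 11*n^4 + 35*n^3 - 13*n^2 - 60*n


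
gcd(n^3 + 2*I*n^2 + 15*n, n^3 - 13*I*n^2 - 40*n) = n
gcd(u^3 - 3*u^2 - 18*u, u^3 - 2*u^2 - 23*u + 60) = 1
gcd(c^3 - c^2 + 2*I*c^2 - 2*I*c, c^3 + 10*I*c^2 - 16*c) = c^2 + 2*I*c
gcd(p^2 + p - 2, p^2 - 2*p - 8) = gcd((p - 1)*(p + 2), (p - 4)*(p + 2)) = p + 2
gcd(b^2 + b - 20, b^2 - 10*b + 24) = b - 4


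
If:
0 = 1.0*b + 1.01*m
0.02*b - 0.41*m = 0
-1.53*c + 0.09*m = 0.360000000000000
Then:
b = 0.00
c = -0.24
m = 0.00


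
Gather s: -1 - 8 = -9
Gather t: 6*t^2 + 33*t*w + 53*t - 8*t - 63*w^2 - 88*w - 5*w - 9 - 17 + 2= 6*t^2 + t*(33*w + 45) - 63*w^2 - 93*w - 24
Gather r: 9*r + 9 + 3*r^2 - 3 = 3*r^2 + 9*r + 6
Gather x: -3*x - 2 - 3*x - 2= -6*x - 4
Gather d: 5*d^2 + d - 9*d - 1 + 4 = 5*d^2 - 8*d + 3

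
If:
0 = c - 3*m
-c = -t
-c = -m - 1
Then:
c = 3/2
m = 1/2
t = 3/2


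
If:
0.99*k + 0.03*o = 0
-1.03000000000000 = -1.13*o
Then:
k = -0.03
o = 0.91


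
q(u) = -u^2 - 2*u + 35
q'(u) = -2*u - 2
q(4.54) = 5.31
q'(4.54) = -11.08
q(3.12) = 19.03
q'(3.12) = -8.24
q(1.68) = 28.82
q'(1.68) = -5.36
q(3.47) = 16.02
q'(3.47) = -8.94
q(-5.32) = 17.34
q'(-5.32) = 8.64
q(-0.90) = 35.99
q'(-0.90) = -0.20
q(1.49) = 29.80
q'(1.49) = -4.98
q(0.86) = 32.54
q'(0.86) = -3.72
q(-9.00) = -28.00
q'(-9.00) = 16.00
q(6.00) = -13.00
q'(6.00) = -14.00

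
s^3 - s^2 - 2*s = s*(s - 2)*(s + 1)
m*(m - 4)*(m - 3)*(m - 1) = m^4 - 8*m^3 + 19*m^2 - 12*m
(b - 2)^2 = b^2 - 4*b + 4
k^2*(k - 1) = k^3 - k^2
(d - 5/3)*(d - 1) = d^2 - 8*d/3 + 5/3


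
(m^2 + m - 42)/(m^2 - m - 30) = (m + 7)/(m + 5)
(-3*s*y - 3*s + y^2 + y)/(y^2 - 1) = (-3*s + y)/(y - 1)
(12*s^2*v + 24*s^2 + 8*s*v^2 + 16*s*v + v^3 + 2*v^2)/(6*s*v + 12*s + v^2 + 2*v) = 2*s + v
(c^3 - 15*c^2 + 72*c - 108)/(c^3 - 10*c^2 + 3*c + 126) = (c^2 - 9*c + 18)/(c^2 - 4*c - 21)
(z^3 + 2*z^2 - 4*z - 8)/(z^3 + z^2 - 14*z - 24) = (z^2 - 4)/(z^2 - z - 12)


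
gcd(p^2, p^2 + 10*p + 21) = 1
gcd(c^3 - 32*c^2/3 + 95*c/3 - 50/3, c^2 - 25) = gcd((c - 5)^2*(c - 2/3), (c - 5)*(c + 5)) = c - 5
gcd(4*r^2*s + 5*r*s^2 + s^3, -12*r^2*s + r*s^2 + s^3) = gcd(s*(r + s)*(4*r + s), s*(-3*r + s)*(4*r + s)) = 4*r*s + s^2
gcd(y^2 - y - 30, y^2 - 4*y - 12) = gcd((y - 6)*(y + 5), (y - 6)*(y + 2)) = y - 6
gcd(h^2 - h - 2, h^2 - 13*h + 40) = 1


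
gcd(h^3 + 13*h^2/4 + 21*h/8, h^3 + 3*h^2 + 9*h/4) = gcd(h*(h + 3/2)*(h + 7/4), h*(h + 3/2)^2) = h^2 + 3*h/2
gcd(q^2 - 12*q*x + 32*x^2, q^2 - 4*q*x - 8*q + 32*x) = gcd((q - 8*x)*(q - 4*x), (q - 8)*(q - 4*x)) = -q + 4*x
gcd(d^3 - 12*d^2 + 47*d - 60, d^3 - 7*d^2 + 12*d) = d^2 - 7*d + 12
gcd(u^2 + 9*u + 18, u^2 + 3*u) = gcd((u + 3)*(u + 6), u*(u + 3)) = u + 3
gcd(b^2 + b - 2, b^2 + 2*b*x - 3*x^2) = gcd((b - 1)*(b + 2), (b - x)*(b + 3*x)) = 1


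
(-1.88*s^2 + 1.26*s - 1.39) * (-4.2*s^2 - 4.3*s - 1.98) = 7.896*s^4 + 2.792*s^3 + 4.1424*s^2 + 3.4822*s + 2.7522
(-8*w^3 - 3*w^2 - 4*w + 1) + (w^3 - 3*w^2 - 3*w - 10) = -7*w^3 - 6*w^2 - 7*w - 9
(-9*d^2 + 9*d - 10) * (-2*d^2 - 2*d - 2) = 18*d^4 + 20*d^2 + 2*d + 20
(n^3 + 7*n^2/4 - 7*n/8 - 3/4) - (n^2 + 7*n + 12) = n^3 + 3*n^2/4 - 63*n/8 - 51/4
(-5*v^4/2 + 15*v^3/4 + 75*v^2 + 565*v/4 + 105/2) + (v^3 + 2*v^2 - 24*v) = -5*v^4/2 + 19*v^3/4 + 77*v^2 + 469*v/4 + 105/2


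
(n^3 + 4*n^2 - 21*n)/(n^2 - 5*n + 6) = n*(n + 7)/(n - 2)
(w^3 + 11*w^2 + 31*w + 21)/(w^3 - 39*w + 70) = (w^2 + 4*w + 3)/(w^2 - 7*w + 10)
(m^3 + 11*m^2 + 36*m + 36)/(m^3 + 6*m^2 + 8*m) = (m^2 + 9*m + 18)/(m*(m + 4))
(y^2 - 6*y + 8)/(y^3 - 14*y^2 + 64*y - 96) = (y - 2)/(y^2 - 10*y + 24)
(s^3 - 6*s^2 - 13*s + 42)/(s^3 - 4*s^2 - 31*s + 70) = (s + 3)/(s + 5)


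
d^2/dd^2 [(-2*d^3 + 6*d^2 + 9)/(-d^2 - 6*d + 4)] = 2*(116*d^3 - 243*d^2 - 66*d - 456)/(d^6 + 18*d^5 + 96*d^4 + 72*d^3 - 384*d^2 + 288*d - 64)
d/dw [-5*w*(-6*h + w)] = 30*h - 10*w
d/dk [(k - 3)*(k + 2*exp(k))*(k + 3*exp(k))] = 5*k^2*exp(k) + 3*k^2 + 12*k*exp(2*k) - 5*k*exp(k) - 6*k - 30*exp(2*k) - 15*exp(k)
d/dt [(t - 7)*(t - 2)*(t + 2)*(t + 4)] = 4*t^3 - 9*t^2 - 64*t + 12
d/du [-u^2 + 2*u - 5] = 2 - 2*u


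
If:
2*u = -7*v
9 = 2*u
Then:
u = 9/2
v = -9/7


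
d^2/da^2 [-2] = 0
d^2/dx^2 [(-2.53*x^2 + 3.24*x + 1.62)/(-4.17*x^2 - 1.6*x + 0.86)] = (-146.440392*x^3 - 114.581592*x^2 - 134.567568*x - 25.087792)/(72.511713*x^6 + 83.46672*x^5 - 12.837762*x^4 - 30.33152*x^3 + 2.647596*x^2 + 3.55008*x - 0.636056)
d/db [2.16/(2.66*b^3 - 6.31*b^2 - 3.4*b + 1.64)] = (-17.2368*b^2 + 27.2592*b + 7.344)/(2.66*b^3 - 6.31*b^2 - 3.4*b + 1.64)^2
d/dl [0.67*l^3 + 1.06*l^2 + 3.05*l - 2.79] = 2.01*l^2 + 2.12*l + 3.05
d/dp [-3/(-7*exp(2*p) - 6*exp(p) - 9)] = (-42*exp(p) - 18)*exp(p)/(7*exp(2*p) + 6*exp(p) + 9)^2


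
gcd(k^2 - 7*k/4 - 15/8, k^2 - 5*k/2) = k - 5/2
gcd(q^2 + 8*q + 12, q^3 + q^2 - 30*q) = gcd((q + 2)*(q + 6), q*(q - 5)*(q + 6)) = q + 6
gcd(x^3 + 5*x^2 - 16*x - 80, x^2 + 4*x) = x + 4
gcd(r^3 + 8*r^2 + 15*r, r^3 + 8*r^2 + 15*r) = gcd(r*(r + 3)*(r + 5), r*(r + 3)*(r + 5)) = r^3 + 8*r^2 + 15*r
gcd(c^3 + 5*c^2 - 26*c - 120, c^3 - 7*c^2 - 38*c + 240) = c^2 + c - 30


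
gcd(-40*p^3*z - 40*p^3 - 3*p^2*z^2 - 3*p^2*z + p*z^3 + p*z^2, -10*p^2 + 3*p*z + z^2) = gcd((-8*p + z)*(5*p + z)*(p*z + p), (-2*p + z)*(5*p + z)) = 5*p + z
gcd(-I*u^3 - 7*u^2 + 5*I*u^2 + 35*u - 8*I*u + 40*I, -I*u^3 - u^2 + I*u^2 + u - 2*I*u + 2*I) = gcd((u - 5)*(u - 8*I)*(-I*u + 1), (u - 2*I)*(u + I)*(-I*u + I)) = u + I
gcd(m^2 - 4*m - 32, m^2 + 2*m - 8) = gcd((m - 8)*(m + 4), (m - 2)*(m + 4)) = m + 4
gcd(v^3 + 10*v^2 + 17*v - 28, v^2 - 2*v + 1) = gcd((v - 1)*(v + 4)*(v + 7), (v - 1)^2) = v - 1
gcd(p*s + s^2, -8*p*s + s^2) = s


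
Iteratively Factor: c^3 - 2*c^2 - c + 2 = (c - 2)*(c^2 - 1) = (c - 2)*(c + 1)*(c - 1)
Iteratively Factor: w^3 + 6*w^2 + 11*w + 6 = (w + 2)*(w^2 + 4*w + 3) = (w + 1)*(w + 2)*(w + 3)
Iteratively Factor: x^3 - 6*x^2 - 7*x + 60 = (x - 4)*(x^2 - 2*x - 15) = (x - 4)*(x + 3)*(x - 5)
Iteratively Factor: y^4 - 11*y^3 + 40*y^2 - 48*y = (y - 4)*(y^3 - 7*y^2 + 12*y) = (y - 4)*(y - 3)*(y^2 - 4*y) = y*(y - 4)*(y - 3)*(y - 4)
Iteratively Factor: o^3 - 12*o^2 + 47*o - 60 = (o - 5)*(o^2 - 7*o + 12) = (o - 5)*(o - 4)*(o - 3)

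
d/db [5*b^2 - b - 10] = 10*b - 1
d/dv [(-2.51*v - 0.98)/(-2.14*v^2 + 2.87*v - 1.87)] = (-5.3714*v^2 - 4.1944*v + 7.5063)/(4.5796*v^4 - 12.2836*v^3 + 16.2405*v^2 - 10.7338*v + 3.4969)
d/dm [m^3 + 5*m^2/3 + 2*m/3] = 3*m^2 + 10*m/3 + 2/3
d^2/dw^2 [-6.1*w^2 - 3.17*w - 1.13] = -12.2000000000000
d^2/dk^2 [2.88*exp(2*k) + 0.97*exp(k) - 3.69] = (11.52*exp(k) + 0.97)*exp(k)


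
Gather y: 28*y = 28*y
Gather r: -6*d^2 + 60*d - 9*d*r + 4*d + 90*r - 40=-6*d^2 + 64*d + r*(90 - 9*d) - 40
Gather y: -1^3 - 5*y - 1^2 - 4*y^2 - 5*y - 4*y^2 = -8*y^2 - 10*y - 2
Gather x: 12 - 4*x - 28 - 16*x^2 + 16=-16*x^2 - 4*x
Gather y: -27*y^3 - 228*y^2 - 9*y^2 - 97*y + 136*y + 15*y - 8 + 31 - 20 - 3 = -27*y^3 - 237*y^2 + 54*y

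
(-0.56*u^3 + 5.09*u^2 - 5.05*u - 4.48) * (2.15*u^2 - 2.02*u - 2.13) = -1.204*u^5 + 12.0747*u^4 - 19.9465*u^3 - 10.2727*u^2 + 19.8061*u + 9.5424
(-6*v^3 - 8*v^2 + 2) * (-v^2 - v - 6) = 6*v^5 + 14*v^4 + 44*v^3 + 46*v^2 - 2*v - 12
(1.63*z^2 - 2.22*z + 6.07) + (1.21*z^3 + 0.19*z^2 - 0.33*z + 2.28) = 1.21*z^3 + 1.82*z^2 - 2.55*z + 8.35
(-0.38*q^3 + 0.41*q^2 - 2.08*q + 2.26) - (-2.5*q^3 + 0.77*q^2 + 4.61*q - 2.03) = 2.12*q^3 - 0.36*q^2 - 6.69*q + 4.29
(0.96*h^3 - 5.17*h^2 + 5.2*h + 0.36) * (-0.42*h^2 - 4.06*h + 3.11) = -0.4032*h^5 - 1.7262*h^4 + 21.7918*h^3 - 37.3419*h^2 + 14.7104*h + 1.1196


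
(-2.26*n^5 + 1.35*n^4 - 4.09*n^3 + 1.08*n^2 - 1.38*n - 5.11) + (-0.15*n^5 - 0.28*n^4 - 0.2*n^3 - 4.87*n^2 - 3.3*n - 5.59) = -2.41*n^5 + 1.07*n^4 - 4.29*n^3 - 3.79*n^2 - 4.68*n - 10.7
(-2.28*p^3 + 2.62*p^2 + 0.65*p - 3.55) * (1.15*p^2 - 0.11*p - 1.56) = -2.622*p^5 + 3.2638*p^4 + 4.0161*p^3 - 8.2412*p^2 - 0.6235*p + 5.538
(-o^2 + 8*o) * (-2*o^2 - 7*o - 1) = 2*o^4 - 9*o^3 - 55*o^2 - 8*o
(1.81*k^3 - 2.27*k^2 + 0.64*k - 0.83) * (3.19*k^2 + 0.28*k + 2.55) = 5.7739*k^5 - 6.7345*k^4 + 6.0215*k^3 - 8.257*k^2 + 1.3996*k - 2.1165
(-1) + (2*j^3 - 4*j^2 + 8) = 2*j^3 - 4*j^2 + 7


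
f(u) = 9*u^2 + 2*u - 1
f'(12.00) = 218.00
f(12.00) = 1319.00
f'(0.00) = 2.00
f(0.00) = -1.00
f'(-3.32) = -57.76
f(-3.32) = 91.56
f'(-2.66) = -45.88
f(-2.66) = 57.36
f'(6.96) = 127.28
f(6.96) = 448.89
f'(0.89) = 18.02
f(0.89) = 7.91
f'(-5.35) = -94.30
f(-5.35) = 245.90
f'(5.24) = 96.32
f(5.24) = 256.60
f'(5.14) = 94.52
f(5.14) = 247.06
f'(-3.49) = -60.82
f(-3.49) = 101.64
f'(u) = 18*u + 2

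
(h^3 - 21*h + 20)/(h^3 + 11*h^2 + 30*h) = (h^2 - 5*h + 4)/(h*(h + 6))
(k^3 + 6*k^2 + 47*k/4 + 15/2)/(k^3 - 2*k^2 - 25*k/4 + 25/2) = (2*k^2 + 7*k + 6)/(2*k^2 - 9*k + 10)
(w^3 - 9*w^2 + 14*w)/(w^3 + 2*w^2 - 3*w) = (w^2 - 9*w + 14)/(w^2 + 2*w - 3)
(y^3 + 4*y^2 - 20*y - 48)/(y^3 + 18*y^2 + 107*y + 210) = (y^2 - 2*y - 8)/(y^2 + 12*y + 35)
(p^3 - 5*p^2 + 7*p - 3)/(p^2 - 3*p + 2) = (p^2 - 4*p + 3)/(p - 2)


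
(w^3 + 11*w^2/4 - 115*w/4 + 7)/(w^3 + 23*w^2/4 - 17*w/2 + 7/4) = (w - 4)/(w - 1)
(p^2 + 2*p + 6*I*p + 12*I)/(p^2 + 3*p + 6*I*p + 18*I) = (p + 2)/(p + 3)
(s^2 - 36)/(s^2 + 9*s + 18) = (s - 6)/(s + 3)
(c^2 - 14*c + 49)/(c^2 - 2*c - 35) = (c - 7)/(c + 5)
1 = 1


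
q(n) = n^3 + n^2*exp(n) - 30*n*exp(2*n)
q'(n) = n^2*exp(n) + 3*n^2 - 60*n*exp(2*n) + 2*n*exp(n) - 30*exp(2*n)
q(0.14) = -5.53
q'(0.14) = -50.40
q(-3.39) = -38.46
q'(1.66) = -3544.56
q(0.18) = -7.70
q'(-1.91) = 12.77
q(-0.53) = 5.53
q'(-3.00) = 27.52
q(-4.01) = -64.15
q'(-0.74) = 4.48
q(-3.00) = -26.33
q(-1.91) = -5.17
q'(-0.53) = 1.01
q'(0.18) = -57.91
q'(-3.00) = 27.52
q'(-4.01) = 48.46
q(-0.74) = 4.91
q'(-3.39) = 34.83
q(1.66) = -1358.42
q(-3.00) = -26.33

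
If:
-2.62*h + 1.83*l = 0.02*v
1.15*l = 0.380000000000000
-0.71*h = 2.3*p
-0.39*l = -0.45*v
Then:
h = 0.23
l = 0.33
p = -0.07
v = 0.29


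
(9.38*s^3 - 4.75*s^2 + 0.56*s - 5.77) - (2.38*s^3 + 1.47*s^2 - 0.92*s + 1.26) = 7.0*s^3 - 6.22*s^2 + 1.48*s - 7.03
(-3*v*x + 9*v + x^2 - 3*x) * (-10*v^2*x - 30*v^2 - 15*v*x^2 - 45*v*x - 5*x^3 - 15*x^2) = 30*v^3*x^2 - 270*v^3 + 35*v^2*x^3 - 315*v^2*x - 5*x^5 + 45*x^3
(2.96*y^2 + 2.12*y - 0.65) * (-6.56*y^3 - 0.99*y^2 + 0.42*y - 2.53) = -19.4176*y^5 - 16.8376*y^4 + 3.4084*y^3 - 5.9549*y^2 - 5.6366*y + 1.6445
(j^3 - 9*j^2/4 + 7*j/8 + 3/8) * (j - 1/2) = j^4 - 11*j^3/4 + 2*j^2 - j/16 - 3/16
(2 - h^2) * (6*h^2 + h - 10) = -6*h^4 - h^3 + 22*h^2 + 2*h - 20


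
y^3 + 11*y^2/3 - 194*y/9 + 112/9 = (y - 8/3)*(y - 2/3)*(y + 7)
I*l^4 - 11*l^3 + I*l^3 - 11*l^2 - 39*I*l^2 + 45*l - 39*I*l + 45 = (l + 3*I)^2*(l + 5*I)*(I*l + I)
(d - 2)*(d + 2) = d^2 - 4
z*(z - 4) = z^2 - 4*z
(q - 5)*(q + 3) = q^2 - 2*q - 15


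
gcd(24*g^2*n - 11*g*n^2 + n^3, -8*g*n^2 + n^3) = 8*g*n - n^2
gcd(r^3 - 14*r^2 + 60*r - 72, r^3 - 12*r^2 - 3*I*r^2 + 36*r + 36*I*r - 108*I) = r^2 - 12*r + 36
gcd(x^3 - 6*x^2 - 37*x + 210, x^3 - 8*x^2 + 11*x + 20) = x - 5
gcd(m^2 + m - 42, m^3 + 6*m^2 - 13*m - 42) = m + 7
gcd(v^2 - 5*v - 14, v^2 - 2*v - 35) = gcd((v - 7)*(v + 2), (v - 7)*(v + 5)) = v - 7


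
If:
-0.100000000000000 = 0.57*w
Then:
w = -0.18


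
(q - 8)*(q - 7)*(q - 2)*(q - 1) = q^4 - 18*q^3 + 103*q^2 - 198*q + 112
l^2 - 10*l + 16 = (l - 8)*(l - 2)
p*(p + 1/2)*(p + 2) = p^3 + 5*p^2/2 + p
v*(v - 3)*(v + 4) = v^3 + v^2 - 12*v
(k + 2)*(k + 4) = k^2 + 6*k + 8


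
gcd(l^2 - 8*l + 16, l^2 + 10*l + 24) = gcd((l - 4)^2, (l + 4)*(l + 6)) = 1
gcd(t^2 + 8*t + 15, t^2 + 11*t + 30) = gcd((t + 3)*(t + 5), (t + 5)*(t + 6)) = t + 5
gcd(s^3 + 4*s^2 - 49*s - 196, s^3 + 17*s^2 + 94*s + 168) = s^2 + 11*s + 28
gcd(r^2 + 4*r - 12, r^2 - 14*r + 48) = 1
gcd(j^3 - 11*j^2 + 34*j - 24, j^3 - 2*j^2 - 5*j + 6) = j - 1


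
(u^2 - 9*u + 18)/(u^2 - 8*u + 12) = (u - 3)/(u - 2)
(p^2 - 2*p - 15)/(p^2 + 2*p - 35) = (p + 3)/(p + 7)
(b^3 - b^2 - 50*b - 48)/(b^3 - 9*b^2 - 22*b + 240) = (b^2 + 7*b + 6)/(b^2 - b - 30)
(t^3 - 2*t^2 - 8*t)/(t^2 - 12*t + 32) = t*(t + 2)/(t - 8)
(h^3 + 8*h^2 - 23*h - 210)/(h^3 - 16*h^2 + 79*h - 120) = (h^2 + 13*h + 42)/(h^2 - 11*h + 24)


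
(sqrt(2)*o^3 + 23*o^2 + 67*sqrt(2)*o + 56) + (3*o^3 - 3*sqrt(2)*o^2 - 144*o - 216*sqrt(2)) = sqrt(2)*o^3 + 3*o^3 - 3*sqrt(2)*o^2 + 23*o^2 - 144*o + 67*sqrt(2)*o - 216*sqrt(2) + 56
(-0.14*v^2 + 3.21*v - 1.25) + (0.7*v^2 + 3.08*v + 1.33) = 0.56*v^2 + 6.29*v + 0.0800000000000001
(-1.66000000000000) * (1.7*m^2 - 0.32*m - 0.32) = -2.822*m^2 + 0.5312*m + 0.5312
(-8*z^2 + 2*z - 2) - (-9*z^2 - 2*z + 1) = z^2 + 4*z - 3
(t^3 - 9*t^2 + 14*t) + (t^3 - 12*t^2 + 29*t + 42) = 2*t^3 - 21*t^2 + 43*t + 42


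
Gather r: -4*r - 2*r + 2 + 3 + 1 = 6 - 6*r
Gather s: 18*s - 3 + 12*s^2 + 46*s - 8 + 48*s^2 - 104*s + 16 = 60*s^2 - 40*s + 5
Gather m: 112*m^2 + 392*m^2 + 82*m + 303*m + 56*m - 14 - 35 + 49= 504*m^2 + 441*m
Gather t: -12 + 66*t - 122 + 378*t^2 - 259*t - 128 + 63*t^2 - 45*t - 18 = 441*t^2 - 238*t - 280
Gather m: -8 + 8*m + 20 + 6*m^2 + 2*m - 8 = 6*m^2 + 10*m + 4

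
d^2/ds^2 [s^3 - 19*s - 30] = 6*s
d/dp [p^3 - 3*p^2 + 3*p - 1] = 3*p^2 - 6*p + 3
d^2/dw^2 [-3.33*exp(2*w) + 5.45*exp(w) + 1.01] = (5.45 - 13.32*exp(w))*exp(w)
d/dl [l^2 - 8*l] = 2*l - 8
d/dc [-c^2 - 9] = -2*c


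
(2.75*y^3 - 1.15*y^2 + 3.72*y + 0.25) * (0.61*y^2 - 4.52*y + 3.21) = 1.6775*y^5 - 13.1315*y^4 + 16.2947*y^3 - 20.3534*y^2 + 10.8112*y + 0.8025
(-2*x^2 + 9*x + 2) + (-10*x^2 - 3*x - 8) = -12*x^2 + 6*x - 6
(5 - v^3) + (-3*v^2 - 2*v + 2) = -v^3 - 3*v^2 - 2*v + 7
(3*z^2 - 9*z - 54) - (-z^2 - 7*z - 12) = 4*z^2 - 2*z - 42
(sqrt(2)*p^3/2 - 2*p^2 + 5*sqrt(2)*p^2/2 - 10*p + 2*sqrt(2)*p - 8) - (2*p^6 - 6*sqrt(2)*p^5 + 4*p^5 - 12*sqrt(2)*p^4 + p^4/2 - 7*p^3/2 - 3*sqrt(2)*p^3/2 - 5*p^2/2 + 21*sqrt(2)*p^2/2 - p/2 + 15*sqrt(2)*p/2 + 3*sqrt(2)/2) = -2*p^6 - 4*p^5 + 6*sqrt(2)*p^5 - p^4/2 + 12*sqrt(2)*p^4 + 2*sqrt(2)*p^3 + 7*p^3/2 - 8*sqrt(2)*p^2 + p^2/2 - 19*p/2 - 11*sqrt(2)*p/2 - 8 - 3*sqrt(2)/2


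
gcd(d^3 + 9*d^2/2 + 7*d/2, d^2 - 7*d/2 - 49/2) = d + 7/2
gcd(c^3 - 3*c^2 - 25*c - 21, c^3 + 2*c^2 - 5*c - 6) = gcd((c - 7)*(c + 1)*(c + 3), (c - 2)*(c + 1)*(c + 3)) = c^2 + 4*c + 3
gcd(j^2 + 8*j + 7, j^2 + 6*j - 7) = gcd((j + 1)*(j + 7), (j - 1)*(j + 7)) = j + 7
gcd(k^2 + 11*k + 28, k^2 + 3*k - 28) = k + 7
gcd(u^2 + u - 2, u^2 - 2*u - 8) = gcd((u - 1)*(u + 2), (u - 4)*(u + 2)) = u + 2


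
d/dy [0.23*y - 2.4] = 0.230000000000000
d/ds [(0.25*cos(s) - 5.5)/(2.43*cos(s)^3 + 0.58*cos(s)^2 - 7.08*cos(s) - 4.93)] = (1.215*cos(s)^3 - 39.95*cos(s)^2 - 6.38*cos(s) + 40.1725)*sin(s)/(5.9049*cos(s)^6 + 2.8188*cos(s)^5 - 34.0724*cos(s)^4 - 32.1726*cos(s)^3 + 44.4076*cos(s)^2 + 69.8088*cos(s) + 24.3049)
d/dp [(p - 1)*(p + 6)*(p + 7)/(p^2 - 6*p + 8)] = (p^4 - 12*p^3 - 77*p^2 + 276*p - 20)/(p^4 - 12*p^3 + 52*p^2 - 96*p + 64)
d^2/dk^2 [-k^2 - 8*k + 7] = -2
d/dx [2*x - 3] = 2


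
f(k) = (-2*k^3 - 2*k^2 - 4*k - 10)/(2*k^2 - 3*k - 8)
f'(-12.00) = -0.96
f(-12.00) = 10.15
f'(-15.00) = -0.97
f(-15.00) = 13.04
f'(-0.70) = -0.95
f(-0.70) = 1.52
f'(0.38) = 0.50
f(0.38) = 1.35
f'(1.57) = 4.79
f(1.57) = 3.72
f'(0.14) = 0.19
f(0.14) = 1.27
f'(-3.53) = -0.83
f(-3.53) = 2.44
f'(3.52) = 24.11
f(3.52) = -21.88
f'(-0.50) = -0.56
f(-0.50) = 1.38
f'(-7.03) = -0.91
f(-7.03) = 5.49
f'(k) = (3 - 4*k)*(-2*k^3 - 2*k^2 - 4*k - 10)/(2*k^2 - 3*k - 8)^2 + (-6*k^2 - 4*k - 4)/(2*k^2 - 3*k - 8) = 2*(-2*k^4 + 6*k^3 + 31*k^2 + 36*k + 1)/(4*k^4 - 12*k^3 - 23*k^2 + 48*k + 64)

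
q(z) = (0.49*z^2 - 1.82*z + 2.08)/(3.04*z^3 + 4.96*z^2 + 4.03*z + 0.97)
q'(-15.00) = -0.00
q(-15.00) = -0.02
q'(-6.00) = -0.02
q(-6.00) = -0.06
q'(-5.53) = -0.02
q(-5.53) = -0.07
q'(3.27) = 0.00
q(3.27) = 0.01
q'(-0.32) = -641.18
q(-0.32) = 30.59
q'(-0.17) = -41.49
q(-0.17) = 5.82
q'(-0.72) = -18.92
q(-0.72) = -7.36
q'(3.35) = 0.00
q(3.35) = 0.01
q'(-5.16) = -0.03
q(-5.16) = -0.08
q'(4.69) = 0.00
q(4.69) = 0.01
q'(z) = (0.98*z - 1.82)/(3.04*z^3 + 4.96*z^2 + 4.03*z + 0.97) + (-9.12*z^2 - 9.92*z - 4.03)*(0.49*z^2 - 1.82*z + 2.08)/(3.04*z^3 + 4.96*z^2 + 4.03*z + 0.97)^2 = (-1.4896*z^4 + 11.0656*z^3 - 7.9677*z^2 - 19.683*z - 10.1478)/(9.2416*z^6 + 30.1568*z^5 + 49.104*z^4 + 45.8752*z^3 + 25.8633*z^2 + 7.8182*z + 0.9409)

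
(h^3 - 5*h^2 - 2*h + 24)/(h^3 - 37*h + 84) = (h + 2)/(h + 7)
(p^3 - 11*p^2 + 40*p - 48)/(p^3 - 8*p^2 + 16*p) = (p - 3)/p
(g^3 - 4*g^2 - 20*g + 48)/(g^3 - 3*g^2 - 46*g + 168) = (g^2 + 2*g - 8)/(g^2 + 3*g - 28)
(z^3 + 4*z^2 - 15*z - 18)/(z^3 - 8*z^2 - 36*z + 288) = (z^2 - 2*z - 3)/(z^2 - 14*z + 48)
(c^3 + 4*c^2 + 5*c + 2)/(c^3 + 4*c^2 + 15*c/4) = 4*(c^3 + 4*c^2 + 5*c + 2)/(c*(4*c^2 + 16*c + 15))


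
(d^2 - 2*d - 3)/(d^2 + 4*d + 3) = (d - 3)/(d + 3)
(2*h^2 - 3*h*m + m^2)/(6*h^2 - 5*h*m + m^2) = (h - m)/(3*h - m)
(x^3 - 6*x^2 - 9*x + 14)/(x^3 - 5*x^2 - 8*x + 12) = (x - 7)/(x - 6)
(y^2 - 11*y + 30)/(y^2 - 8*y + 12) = (y - 5)/(y - 2)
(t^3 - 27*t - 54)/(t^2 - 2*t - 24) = (t^2 + 6*t + 9)/(t + 4)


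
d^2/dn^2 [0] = 0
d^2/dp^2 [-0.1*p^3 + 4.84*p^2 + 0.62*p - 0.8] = 9.68 - 0.6*p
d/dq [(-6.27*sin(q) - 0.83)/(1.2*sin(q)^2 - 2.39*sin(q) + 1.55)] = (7.524*sin(q)^2 + 1.992*sin(q) - 11.7022)*cos(q)/(1.44*sin(q)^4 - 5.736*sin(q)^3 + 9.4321*sin(q)^2 - 7.409*sin(q) + 2.4025)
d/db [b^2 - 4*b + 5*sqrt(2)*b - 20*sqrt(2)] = 2*b - 4 + 5*sqrt(2)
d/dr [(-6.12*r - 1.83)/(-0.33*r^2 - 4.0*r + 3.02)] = (2.0196*r^2 + 24.48*r - (0.66*r + 4.0)*(6.12*r + 1.83) - 18.4824)/(0.33*r^2 + 4.0*r - 3.02)^2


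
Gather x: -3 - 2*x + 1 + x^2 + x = x^2 - x - 2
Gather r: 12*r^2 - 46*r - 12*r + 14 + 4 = 12*r^2 - 58*r + 18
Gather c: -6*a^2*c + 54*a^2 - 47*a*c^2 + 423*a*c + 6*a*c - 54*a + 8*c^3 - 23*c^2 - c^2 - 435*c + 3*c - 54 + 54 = 54*a^2 - 54*a + 8*c^3 + c^2*(-47*a - 24) + c*(-6*a^2 + 429*a - 432)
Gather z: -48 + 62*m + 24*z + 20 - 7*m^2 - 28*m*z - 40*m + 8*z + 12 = -7*m^2 + 22*m + z*(32 - 28*m) - 16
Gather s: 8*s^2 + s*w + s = 8*s^2 + s*(w + 1)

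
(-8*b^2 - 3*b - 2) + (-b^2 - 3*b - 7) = -9*b^2 - 6*b - 9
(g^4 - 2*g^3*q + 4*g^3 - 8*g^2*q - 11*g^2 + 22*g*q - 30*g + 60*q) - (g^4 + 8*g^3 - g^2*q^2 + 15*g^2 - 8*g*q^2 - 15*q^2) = -2*g^3*q - 4*g^3 + g^2*q^2 - 8*g^2*q - 26*g^2 + 8*g*q^2 + 22*g*q - 30*g + 15*q^2 + 60*q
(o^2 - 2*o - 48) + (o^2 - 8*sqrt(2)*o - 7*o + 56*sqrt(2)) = 2*o^2 - 8*sqrt(2)*o - 9*o - 48 + 56*sqrt(2)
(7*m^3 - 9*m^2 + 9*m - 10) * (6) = 42*m^3 - 54*m^2 + 54*m - 60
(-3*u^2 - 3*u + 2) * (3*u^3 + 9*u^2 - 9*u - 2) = -9*u^5 - 36*u^4 + 6*u^3 + 51*u^2 - 12*u - 4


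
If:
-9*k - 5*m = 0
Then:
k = -5*m/9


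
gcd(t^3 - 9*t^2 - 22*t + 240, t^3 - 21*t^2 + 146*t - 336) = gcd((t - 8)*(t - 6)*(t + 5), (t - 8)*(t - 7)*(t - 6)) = t^2 - 14*t + 48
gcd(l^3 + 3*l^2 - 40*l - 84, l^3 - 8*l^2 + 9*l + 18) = l - 6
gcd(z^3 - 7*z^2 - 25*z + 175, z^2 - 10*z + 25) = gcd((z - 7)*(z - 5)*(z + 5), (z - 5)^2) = z - 5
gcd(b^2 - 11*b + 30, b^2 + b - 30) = b - 5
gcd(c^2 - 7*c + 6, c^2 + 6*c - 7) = c - 1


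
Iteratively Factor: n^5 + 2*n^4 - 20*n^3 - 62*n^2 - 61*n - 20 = (n - 5)*(n^4 + 7*n^3 + 15*n^2 + 13*n + 4) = (n - 5)*(n + 1)*(n^3 + 6*n^2 + 9*n + 4) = (n - 5)*(n + 1)^2*(n^2 + 5*n + 4) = (n - 5)*(n + 1)^2*(n + 4)*(n + 1)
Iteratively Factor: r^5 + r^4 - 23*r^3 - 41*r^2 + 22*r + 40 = (r - 5)*(r^4 + 6*r^3 + 7*r^2 - 6*r - 8) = (r - 5)*(r + 2)*(r^3 + 4*r^2 - r - 4) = (r - 5)*(r + 2)*(r + 4)*(r^2 - 1) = (r - 5)*(r + 1)*(r + 2)*(r + 4)*(r - 1)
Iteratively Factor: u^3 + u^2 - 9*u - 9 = (u + 1)*(u^2 - 9) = (u + 1)*(u + 3)*(u - 3)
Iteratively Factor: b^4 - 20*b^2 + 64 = (b - 2)*(b^3 + 2*b^2 - 16*b - 32) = (b - 4)*(b - 2)*(b^2 + 6*b + 8) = (b - 4)*(b - 2)*(b + 4)*(b + 2)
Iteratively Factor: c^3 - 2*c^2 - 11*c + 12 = (c + 3)*(c^2 - 5*c + 4) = (c - 4)*(c + 3)*(c - 1)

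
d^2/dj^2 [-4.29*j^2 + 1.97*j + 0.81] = -8.58000000000000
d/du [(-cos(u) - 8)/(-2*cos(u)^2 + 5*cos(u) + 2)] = (32*cos(u) + cos(2*u) - 37)*sin(u)/(2*sin(u)^2 + 5*cos(u))^2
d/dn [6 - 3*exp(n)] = -3*exp(n)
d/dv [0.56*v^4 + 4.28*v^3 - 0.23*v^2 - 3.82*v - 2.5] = 2.24*v^3 + 12.84*v^2 - 0.46*v - 3.82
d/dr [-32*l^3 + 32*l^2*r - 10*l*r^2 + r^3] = 32*l^2 - 20*l*r + 3*r^2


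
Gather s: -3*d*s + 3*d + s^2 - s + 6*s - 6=3*d + s^2 + s*(5 - 3*d) - 6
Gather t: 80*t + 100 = 80*t + 100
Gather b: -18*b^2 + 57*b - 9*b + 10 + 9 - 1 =-18*b^2 + 48*b + 18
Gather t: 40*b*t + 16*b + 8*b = 40*b*t + 24*b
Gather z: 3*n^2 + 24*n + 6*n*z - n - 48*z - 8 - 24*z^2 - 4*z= 3*n^2 + 23*n - 24*z^2 + z*(6*n - 52) - 8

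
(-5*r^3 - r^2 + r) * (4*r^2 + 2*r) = -20*r^5 - 14*r^4 + 2*r^3 + 2*r^2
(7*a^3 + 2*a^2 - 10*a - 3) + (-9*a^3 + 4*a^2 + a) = -2*a^3 + 6*a^2 - 9*a - 3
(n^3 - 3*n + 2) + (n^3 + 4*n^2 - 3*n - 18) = 2*n^3 + 4*n^2 - 6*n - 16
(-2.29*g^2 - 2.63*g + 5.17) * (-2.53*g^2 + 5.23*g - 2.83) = 5.7937*g^4 - 5.3228*g^3 - 20.3543*g^2 + 34.482*g - 14.6311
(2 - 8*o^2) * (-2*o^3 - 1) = 16*o^5 - 4*o^3 + 8*o^2 - 2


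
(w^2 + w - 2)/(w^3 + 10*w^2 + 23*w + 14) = (w - 1)/(w^2 + 8*w + 7)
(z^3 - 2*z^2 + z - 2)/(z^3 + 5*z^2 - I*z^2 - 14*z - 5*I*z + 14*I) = (z + I)/(z + 7)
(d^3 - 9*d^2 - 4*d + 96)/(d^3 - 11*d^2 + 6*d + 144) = (d - 4)/(d - 6)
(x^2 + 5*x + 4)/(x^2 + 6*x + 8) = (x + 1)/(x + 2)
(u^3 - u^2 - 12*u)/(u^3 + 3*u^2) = (u - 4)/u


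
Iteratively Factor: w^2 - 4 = (w + 2)*(w - 2)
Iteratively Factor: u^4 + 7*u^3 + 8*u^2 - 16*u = (u + 4)*(u^3 + 3*u^2 - 4*u) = (u - 1)*(u + 4)*(u^2 + 4*u) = u*(u - 1)*(u + 4)*(u + 4)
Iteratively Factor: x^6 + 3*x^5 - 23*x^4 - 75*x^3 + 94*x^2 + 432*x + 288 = (x + 3)*(x^5 - 23*x^3 - 6*x^2 + 112*x + 96) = (x - 4)*(x + 3)*(x^4 + 4*x^3 - 7*x^2 - 34*x - 24) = (x - 4)*(x + 2)*(x + 3)*(x^3 + 2*x^2 - 11*x - 12) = (x - 4)*(x + 1)*(x + 2)*(x + 3)*(x^2 + x - 12) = (x - 4)*(x + 1)*(x + 2)*(x + 3)*(x + 4)*(x - 3)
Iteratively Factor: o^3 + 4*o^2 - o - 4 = (o + 1)*(o^2 + 3*o - 4) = (o + 1)*(o + 4)*(o - 1)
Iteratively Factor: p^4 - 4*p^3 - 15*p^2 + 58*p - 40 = (p - 1)*(p^3 - 3*p^2 - 18*p + 40) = (p - 5)*(p - 1)*(p^2 + 2*p - 8) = (p - 5)*(p - 2)*(p - 1)*(p + 4)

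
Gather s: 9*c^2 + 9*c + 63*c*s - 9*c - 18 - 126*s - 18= 9*c^2 + s*(63*c - 126) - 36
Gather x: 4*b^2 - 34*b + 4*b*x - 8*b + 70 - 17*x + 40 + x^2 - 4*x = 4*b^2 - 42*b + x^2 + x*(4*b - 21) + 110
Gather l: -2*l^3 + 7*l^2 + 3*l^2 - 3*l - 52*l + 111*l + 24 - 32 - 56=-2*l^3 + 10*l^2 + 56*l - 64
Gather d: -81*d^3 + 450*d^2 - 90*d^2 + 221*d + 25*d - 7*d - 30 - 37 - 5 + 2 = -81*d^3 + 360*d^2 + 239*d - 70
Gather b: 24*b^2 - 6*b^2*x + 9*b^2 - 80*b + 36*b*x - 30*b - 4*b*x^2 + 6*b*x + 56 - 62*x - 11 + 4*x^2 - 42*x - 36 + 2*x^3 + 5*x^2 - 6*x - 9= b^2*(33 - 6*x) + b*(-4*x^2 + 42*x - 110) + 2*x^3 + 9*x^2 - 110*x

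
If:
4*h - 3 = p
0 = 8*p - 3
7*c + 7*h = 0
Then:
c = -27/32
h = 27/32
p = 3/8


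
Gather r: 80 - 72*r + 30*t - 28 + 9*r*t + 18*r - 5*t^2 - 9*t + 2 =r*(9*t - 54) - 5*t^2 + 21*t + 54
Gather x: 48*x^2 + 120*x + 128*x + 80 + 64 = 48*x^2 + 248*x + 144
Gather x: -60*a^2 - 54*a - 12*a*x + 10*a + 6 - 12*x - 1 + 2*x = -60*a^2 - 44*a + x*(-12*a - 10) + 5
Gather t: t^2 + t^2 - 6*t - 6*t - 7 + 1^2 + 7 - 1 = 2*t^2 - 12*t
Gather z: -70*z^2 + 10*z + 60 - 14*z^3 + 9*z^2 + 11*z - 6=-14*z^3 - 61*z^2 + 21*z + 54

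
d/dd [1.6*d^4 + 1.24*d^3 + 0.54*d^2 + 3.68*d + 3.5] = 6.4*d^3 + 3.72*d^2 + 1.08*d + 3.68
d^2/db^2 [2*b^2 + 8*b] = 4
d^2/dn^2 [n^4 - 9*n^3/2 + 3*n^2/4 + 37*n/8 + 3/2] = 12*n^2 - 27*n + 3/2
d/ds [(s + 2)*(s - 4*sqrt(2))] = 2*s - 4*sqrt(2) + 2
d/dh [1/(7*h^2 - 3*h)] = (3 - 14*h)/(h^2*(7*h - 3)^2)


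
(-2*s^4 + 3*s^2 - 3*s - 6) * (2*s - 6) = -4*s^5 + 12*s^4 + 6*s^3 - 24*s^2 + 6*s + 36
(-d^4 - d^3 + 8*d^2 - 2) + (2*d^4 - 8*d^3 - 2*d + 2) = d^4 - 9*d^3 + 8*d^2 - 2*d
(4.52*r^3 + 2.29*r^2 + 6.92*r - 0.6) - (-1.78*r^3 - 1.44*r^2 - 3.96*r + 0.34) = 6.3*r^3 + 3.73*r^2 + 10.88*r - 0.94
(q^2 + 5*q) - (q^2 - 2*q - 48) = 7*q + 48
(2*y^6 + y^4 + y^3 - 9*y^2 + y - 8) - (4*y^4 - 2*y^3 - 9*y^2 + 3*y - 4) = 2*y^6 - 3*y^4 + 3*y^3 - 2*y - 4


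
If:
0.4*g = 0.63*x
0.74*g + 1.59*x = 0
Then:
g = 0.00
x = 0.00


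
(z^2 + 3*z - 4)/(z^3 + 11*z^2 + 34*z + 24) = (z - 1)/(z^2 + 7*z + 6)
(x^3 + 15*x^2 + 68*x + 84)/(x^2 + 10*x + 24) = (x^2 + 9*x + 14)/(x + 4)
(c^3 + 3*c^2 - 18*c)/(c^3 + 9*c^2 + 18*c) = (c - 3)/(c + 3)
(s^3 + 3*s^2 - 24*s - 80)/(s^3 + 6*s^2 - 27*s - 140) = (s + 4)/(s + 7)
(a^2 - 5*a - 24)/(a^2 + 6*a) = (a^2 - 5*a - 24)/(a*(a + 6))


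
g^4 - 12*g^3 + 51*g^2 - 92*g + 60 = (g - 5)*(g - 3)*(g - 2)^2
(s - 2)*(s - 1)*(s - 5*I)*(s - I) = s^4 - 3*s^3 - 6*I*s^3 - 3*s^2 + 18*I*s^2 + 15*s - 12*I*s - 10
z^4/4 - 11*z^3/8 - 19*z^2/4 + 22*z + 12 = (z/4 + 1)*(z - 6)*(z - 4)*(z + 1/2)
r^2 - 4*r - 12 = (r - 6)*(r + 2)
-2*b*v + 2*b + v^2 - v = (-2*b + v)*(v - 1)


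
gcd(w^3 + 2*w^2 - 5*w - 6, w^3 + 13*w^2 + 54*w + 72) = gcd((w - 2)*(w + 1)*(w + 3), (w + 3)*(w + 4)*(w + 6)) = w + 3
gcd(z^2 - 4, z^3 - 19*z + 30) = z - 2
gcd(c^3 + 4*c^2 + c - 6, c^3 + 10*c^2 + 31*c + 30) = c^2 + 5*c + 6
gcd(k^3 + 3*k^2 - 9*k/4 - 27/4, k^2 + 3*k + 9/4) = k + 3/2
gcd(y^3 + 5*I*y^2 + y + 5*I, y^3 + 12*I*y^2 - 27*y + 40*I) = y^2 + 4*I*y + 5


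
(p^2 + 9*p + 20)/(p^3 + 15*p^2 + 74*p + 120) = 1/(p + 6)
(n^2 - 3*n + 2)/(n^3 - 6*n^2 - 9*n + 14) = (n - 2)/(n^2 - 5*n - 14)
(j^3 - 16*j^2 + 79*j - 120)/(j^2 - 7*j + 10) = (j^2 - 11*j + 24)/(j - 2)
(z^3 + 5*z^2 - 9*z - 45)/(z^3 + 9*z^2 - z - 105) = (z + 3)/(z + 7)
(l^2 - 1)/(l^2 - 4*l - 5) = (l - 1)/(l - 5)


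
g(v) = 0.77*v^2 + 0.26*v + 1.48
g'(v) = 1.54*v + 0.26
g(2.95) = 8.95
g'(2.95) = 4.80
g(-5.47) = 23.10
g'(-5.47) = -8.16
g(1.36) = 3.26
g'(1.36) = 2.35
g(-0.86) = 1.83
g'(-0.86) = -1.06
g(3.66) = 12.75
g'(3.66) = 5.90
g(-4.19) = 13.91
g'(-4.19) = -6.19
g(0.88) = 2.31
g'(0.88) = 1.62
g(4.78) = 20.32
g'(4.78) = 7.62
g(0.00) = 1.48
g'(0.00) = 0.26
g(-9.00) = 61.51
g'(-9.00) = -13.60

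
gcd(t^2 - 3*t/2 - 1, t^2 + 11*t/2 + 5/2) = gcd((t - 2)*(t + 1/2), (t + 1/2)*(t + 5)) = t + 1/2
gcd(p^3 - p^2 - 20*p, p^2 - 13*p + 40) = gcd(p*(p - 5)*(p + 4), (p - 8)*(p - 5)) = p - 5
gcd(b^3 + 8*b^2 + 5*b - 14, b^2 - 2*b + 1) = b - 1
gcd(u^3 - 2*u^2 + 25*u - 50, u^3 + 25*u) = u^2 + 25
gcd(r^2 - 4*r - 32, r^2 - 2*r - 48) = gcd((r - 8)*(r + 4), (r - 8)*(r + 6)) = r - 8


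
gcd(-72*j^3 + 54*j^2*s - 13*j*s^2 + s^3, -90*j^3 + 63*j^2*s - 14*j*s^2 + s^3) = 18*j^2 - 9*j*s + s^2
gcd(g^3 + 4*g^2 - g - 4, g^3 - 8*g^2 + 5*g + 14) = g + 1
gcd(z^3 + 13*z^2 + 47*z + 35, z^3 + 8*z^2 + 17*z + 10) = z^2 + 6*z + 5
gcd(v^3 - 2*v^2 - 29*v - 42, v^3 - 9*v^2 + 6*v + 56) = v^2 - 5*v - 14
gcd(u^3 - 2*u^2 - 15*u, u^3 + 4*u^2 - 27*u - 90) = u^2 - 2*u - 15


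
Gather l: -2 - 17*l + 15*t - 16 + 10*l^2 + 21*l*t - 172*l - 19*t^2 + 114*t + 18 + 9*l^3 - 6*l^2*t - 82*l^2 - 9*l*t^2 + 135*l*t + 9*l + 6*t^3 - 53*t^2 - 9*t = 9*l^3 + l^2*(-6*t - 72) + l*(-9*t^2 + 156*t - 180) + 6*t^3 - 72*t^2 + 120*t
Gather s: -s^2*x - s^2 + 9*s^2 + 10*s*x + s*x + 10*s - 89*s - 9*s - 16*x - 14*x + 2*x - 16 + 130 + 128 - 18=s^2*(8 - x) + s*(11*x - 88) - 28*x + 224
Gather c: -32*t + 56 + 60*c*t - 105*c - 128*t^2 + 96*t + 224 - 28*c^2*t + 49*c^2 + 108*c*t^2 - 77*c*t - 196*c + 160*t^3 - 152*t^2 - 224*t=c^2*(49 - 28*t) + c*(108*t^2 - 17*t - 301) + 160*t^3 - 280*t^2 - 160*t + 280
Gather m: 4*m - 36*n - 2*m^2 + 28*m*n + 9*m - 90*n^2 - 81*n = -2*m^2 + m*(28*n + 13) - 90*n^2 - 117*n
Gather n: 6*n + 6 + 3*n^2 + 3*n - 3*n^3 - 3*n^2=-3*n^3 + 9*n + 6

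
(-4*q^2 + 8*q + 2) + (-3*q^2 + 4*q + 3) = -7*q^2 + 12*q + 5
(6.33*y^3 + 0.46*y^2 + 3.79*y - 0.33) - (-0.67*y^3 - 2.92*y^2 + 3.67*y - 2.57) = 7.0*y^3 + 3.38*y^2 + 0.12*y + 2.24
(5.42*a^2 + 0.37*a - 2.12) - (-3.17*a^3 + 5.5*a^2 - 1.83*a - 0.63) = 3.17*a^3 - 0.0800000000000001*a^2 + 2.2*a - 1.49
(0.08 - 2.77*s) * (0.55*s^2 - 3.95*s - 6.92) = -1.5235*s^3 + 10.9855*s^2 + 18.8524*s - 0.5536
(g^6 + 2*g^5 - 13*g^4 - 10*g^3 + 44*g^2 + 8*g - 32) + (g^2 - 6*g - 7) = g^6 + 2*g^5 - 13*g^4 - 10*g^3 + 45*g^2 + 2*g - 39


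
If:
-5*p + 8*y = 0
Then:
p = 8*y/5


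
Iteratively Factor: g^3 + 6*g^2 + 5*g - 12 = (g - 1)*(g^2 + 7*g + 12) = (g - 1)*(g + 4)*(g + 3)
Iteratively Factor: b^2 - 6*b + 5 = (b - 1)*(b - 5)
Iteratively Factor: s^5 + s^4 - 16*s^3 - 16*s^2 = (s)*(s^4 + s^3 - 16*s^2 - 16*s) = s*(s - 4)*(s^3 + 5*s^2 + 4*s) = s^2*(s - 4)*(s^2 + 5*s + 4) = s^2*(s - 4)*(s + 1)*(s + 4)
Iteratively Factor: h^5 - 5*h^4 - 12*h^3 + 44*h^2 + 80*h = (h - 5)*(h^4 - 12*h^2 - 16*h) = (h - 5)*(h + 2)*(h^3 - 2*h^2 - 8*h) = (h - 5)*(h + 2)^2*(h^2 - 4*h) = h*(h - 5)*(h + 2)^2*(h - 4)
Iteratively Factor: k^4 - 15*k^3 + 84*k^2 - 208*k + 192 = (k - 4)*(k^3 - 11*k^2 + 40*k - 48) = (k - 4)*(k - 3)*(k^2 - 8*k + 16) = (k - 4)^2*(k - 3)*(k - 4)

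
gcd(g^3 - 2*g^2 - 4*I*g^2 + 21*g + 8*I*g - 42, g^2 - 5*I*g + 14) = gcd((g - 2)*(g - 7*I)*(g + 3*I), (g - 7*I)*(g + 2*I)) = g - 7*I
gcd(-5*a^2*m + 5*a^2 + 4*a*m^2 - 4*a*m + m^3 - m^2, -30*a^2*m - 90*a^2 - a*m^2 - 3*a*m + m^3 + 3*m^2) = 5*a + m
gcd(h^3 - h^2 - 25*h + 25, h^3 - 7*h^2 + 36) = 1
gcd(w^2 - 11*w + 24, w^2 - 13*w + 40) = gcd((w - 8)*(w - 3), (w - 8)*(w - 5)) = w - 8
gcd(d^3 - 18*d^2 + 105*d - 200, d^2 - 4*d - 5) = d - 5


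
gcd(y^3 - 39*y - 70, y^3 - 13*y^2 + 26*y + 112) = y^2 - 5*y - 14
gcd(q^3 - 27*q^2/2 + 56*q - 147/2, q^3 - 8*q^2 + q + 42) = q^2 - 10*q + 21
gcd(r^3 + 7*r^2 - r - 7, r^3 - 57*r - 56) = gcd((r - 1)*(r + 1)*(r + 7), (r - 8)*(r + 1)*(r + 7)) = r^2 + 8*r + 7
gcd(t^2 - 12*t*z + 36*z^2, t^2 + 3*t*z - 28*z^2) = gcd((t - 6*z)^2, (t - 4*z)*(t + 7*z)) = 1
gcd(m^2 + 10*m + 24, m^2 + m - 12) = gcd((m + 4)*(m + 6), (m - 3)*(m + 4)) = m + 4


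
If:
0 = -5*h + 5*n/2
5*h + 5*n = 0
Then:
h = 0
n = 0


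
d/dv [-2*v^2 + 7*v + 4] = 7 - 4*v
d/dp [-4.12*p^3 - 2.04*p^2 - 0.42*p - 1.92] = -12.36*p^2 - 4.08*p - 0.42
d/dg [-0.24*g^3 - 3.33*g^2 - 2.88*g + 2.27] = -0.72*g^2 - 6.66*g - 2.88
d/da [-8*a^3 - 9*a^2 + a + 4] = -24*a^2 - 18*a + 1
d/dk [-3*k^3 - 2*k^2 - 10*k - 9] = -9*k^2 - 4*k - 10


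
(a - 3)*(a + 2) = a^2 - a - 6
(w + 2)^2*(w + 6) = w^3 + 10*w^2 + 28*w + 24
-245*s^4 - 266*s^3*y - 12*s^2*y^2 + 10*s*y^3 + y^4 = (-5*s + y)*(s + y)*(7*s + y)^2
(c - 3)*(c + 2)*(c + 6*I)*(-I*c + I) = -I*c^4 + 6*c^3 + 2*I*c^3 - 12*c^2 + 5*I*c^2 - 30*c - 6*I*c + 36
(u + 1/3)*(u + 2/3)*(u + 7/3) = u^3 + 10*u^2/3 + 23*u/9 + 14/27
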